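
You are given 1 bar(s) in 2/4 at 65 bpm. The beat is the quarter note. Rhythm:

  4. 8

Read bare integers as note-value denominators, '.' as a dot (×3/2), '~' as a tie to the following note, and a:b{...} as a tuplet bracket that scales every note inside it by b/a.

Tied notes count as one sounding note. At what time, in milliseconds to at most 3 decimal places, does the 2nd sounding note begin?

note 2 onset = 3/2b = 1384.615ms

1. 0.0ms @ 0 + 1384.615ms (3/2)
2. 1384.615ms @ 3/2 + 461.538ms (1/2)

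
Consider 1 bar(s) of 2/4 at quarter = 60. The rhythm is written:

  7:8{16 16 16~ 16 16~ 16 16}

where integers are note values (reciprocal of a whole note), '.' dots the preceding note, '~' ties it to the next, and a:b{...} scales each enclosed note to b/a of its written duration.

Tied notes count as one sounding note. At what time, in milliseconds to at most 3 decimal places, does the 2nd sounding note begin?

note 2 onset = 2/7b = 285.714ms

1. 0.0ms @ 0 + 285.714ms (2/7)
2. 285.714ms @ 2/7 + 285.714ms (2/7)
3. 571.429ms @ 4/7 + 571.429ms (4/7)
4. 1142.857ms @ 8/7 + 571.429ms (4/7)
5. 1714.286ms @ 12/7 + 285.714ms (2/7)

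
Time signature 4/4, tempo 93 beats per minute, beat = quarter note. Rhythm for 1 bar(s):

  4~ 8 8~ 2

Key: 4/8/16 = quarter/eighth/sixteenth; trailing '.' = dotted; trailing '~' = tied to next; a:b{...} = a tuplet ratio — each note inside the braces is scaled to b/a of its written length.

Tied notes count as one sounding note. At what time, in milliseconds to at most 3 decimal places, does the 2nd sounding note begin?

1. 0.0ms @ 0 + 967.742ms (3/2)
2. 967.742ms @ 3/2 + 1612.903ms (5/2)

note 2 onset = 3/2b = 967.742ms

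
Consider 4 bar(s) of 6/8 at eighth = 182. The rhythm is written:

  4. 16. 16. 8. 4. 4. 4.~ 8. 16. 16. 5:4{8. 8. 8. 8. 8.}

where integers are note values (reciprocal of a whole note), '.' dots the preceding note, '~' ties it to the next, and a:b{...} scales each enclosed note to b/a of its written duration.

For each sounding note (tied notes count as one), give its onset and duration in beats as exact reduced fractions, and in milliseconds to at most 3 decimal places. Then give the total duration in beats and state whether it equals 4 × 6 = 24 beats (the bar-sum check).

1) 0.0ms=0b +989.011ms=3b
2) 989.011ms=3b +247.253ms=3/4b
3) 1236.264ms=15/4b +247.253ms=3/4b
4) 1483.516ms=9/2b +494.505ms=3/2b
5) 1978.022ms=6b +989.011ms=3b
6) 2967.033ms=9b +989.011ms=3b
7) 3956.044ms=12b +1483.516ms=9/2b
8) 5439.56ms=33/2b +247.253ms=3/4b
9) 5686.813ms=69/4b +247.253ms=3/4b
10) 5934.066ms=18b +395.604ms=6/5b
11) 6329.67ms=96/5b +395.604ms=6/5b
12) 6725.275ms=102/5b +395.604ms=6/5b
13) 7120.879ms=108/5b +395.604ms=6/5b
14) 7516.484ms=114/5b +395.604ms=6/5b
Σ=24b of 24 (182bpm 6/8) — PASS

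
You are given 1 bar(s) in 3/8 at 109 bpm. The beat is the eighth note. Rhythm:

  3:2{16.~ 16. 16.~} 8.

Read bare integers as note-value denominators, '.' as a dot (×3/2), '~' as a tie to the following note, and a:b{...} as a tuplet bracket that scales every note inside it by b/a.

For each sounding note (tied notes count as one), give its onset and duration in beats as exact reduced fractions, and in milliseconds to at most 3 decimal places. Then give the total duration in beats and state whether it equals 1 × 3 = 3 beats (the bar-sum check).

1) 0.0ms=0b +550.459ms=1b
2) 550.459ms=1b +1100.917ms=2b
Σ=3b of 3 (109bpm 3/8) — PASS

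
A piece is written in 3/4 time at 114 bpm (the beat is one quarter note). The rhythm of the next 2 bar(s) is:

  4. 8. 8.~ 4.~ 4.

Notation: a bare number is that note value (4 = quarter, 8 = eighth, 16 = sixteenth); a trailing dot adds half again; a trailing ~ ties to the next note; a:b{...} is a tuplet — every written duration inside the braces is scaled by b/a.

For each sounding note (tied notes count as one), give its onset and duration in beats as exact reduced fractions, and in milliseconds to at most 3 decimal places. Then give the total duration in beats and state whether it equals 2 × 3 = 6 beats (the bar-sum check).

1) 0.0ms=0b +789.474ms=3/2b
2) 789.474ms=3/2b +394.737ms=3/4b
3) 1184.211ms=9/4b +1973.684ms=15/4b
Σ=6b of 6 (114bpm 3/4) — PASS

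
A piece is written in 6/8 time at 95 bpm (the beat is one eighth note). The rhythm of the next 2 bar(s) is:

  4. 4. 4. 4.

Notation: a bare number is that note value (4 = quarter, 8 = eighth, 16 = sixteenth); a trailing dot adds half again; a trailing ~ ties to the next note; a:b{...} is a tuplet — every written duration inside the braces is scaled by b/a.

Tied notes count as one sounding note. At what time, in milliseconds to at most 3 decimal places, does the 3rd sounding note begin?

1. 0.0ms @ 0 + 1894.737ms (3)
2. 1894.737ms @ 3 + 1894.737ms (3)
3. 3789.474ms @ 6 + 1894.737ms (3)
4. 5684.211ms @ 9 + 1894.737ms (3)

note 3 onset = 6b = 3789.474ms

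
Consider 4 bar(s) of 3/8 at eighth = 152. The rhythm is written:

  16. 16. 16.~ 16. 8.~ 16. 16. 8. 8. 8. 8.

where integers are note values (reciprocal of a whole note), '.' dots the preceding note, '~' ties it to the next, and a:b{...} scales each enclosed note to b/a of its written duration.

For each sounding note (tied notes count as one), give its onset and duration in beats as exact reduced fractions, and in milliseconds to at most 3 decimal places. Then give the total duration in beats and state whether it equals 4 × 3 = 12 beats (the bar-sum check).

1) 0.0ms=0b +296.053ms=3/4b
2) 296.053ms=3/4b +296.053ms=3/4b
3) 592.105ms=3/2b +592.105ms=3/2b
4) 1184.211ms=3b +888.158ms=9/4b
5) 2072.368ms=21/4b +296.053ms=3/4b
6) 2368.421ms=6b +592.105ms=3/2b
7) 2960.526ms=15/2b +592.105ms=3/2b
8) 3552.632ms=9b +592.105ms=3/2b
9) 4144.737ms=21/2b +592.105ms=3/2b
Σ=12b of 12 (152bpm 3/8) — PASS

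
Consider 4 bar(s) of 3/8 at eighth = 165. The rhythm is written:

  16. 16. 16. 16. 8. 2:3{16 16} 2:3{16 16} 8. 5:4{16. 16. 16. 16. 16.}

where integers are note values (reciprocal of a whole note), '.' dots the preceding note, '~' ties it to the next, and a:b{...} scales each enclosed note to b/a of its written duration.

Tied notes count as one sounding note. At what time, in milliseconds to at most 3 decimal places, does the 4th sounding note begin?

note 4 onset = 9/4b = 818.182ms

1. 0.0ms @ 0 + 272.727ms (3/4)
2. 272.727ms @ 3/4 + 272.727ms (3/4)
3. 545.455ms @ 3/2 + 272.727ms (3/4)
4. 818.182ms @ 9/4 + 272.727ms (3/4)
5. 1090.909ms @ 3 + 545.455ms (3/2)
6. 1636.364ms @ 9/2 + 272.727ms (3/4)
7. 1909.091ms @ 21/4 + 272.727ms (3/4)
8. 2181.818ms @ 6 + 272.727ms (3/4)
9. 2454.545ms @ 27/4 + 272.727ms (3/4)
10. 2727.273ms @ 15/2 + 545.455ms (3/2)
11. 3272.727ms @ 9 + 218.182ms (3/5)
12. 3490.909ms @ 48/5 + 218.182ms (3/5)
13. 3709.091ms @ 51/5 + 218.182ms (3/5)
14. 3927.273ms @ 54/5 + 218.182ms (3/5)
15. 4145.455ms @ 57/5 + 218.182ms (3/5)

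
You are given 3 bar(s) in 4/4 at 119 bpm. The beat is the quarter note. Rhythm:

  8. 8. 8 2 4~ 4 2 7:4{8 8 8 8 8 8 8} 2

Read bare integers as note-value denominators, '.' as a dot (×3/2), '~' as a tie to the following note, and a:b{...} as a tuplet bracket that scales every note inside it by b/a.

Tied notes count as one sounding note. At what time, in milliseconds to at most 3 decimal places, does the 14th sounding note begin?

1. 0.0ms @ 0 + 378.151ms (3/4)
2. 378.151ms @ 3/4 + 378.151ms (3/4)
3. 756.303ms @ 3/2 + 252.101ms (1/2)
4. 1008.403ms @ 2 + 1008.403ms (2)
5. 2016.807ms @ 4 + 1008.403ms (2)
6. 3025.21ms @ 6 + 1008.403ms (2)
7. 4033.613ms @ 8 + 144.058ms (2/7)
8. 4177.671ms @ 58/7 + 144.058ms (2/7)
9. 4321.729ms @ 60/7 + 144.058ms (2/7)
10. 4465.786ms @ 62/7 + 144.058ms (2/7)
11. 4609.844ms @ 64/7 + 144.058ms (2/7)
12. 4753.902ms @ 66/7 + 144.058ms (2/7)
13. 4897.959ms @ 68/7 + 144.058ms (2/7)
14. 5042.017ms @ 10 + 1008.403ms (2)

note 14 onset = 10b = 5042.017ms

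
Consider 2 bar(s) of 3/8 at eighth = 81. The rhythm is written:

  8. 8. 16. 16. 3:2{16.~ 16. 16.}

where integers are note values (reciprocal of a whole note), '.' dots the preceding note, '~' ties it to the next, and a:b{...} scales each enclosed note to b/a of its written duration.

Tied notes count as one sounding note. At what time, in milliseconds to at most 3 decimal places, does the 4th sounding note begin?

note 4 onset = 15/4b = 2777.778ms

1. 0.0ms @ 0 + 1111.111ms (3/2)
2. 1111.111ms @ 3/2 + 1111.111ms (3/2)
3. 2222.222ms @ 3 + 555.556ms (3/4)
4. 2777.778ms @ 15/4 + 555.556ms (3/4)
5. 3333.333ms @ 9/2 + 740.741ms (1)
6. 4074.074ms @ 11/2 + 370.37ms (1/2)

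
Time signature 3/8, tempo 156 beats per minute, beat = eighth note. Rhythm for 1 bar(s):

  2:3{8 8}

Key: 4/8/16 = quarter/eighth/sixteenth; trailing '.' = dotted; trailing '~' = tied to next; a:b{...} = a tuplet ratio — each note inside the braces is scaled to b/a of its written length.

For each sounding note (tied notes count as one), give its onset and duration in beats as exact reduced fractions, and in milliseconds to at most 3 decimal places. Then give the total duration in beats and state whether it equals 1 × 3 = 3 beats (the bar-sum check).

1) 0.0ms=0b +576.923ms=3/2b
2) 576.923ms=3/2b +576.923ms=3/2b
Σ=3b of 3 (156bpm 3/8) — PASS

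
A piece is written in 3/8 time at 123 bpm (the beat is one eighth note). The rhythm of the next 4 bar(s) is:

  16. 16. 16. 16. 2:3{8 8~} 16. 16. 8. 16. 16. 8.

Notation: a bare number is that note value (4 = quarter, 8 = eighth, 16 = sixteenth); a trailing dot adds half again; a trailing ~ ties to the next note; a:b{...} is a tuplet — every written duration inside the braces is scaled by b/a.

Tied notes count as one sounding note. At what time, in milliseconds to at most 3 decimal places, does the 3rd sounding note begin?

1. 0.0ms @ 0 + 365.854ms (3/4)
2. 365.854ms @ 3/4 + 365.854ms (3/4)
3. 731.707ms @ 3/2 + 365.854ms (3/4)
4. 1097.561ms @ 9/4 + 365.854ms (3/4)
5. 1463.415ms @ 3 + 731.707ms (3/2)
6. 2195.122ms @ 9/2 + 1097.561ms (9/4)
7. 3292.683ms @ 27/4 + 365.854ms (3/4)
8. 3658.537ms @ 15/2 + 731.707ms (3/2)
9. 4390.244ms @ 9 + 365.854ms (3/4)
10. 4756.098ms @ 39/4 + 365.854ms (3/4)
11. 5121.951ms @ 21/2 + 731.707ms (3/2)

note 3 onset = 3/2b = 731.707ms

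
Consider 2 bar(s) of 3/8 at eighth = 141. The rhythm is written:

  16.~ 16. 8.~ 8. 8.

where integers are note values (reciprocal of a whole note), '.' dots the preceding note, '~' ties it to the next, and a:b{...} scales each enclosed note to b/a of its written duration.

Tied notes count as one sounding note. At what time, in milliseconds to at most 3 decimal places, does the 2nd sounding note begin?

note 2 onset = 3/2b = 638.298ms

1. 0.0ms @ 0 + 638.298ms (3/2)
2. 638.298ms @ 3/2 + 1276.596ms (3)
3. 1914.894ms @ 9/2 + 638.298ms (3/2)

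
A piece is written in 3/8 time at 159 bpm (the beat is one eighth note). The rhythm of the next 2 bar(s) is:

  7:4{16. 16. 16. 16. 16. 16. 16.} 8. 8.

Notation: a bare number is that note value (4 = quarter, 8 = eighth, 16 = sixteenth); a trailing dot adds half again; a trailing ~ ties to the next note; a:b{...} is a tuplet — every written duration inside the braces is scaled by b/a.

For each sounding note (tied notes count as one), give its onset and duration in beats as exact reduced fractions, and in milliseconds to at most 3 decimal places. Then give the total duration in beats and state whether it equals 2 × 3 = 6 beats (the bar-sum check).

1) 0.0ms=0b +161.725ms=3/7b
2) 161.725ms=3/7b +161.725ms=3/7b
3) 323.45ms=6/7b +161.725ms=3/7b
4) 485.175ms=9/7b +161.725ms=3/7b
5) 646.9ms=12/7b +161.725ms=3/7b
6) 808.625ms=15/7b +161.725ms=3/7b
7) 970.35ms=18/7b +161.725ms=3/7b
8) 1132.075ms=3b +566.038ms=3/2b
9) 1698.113ms=9/2b +566.038ms=3/2b
Σ=6b of 6 (159bpm 3/8) — PASS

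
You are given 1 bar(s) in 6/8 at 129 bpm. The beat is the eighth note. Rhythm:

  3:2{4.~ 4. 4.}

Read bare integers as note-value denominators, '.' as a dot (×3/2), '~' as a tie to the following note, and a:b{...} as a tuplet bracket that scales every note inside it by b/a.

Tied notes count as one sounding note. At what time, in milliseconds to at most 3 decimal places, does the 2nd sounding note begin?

1. 0.0ms @ 0 + 1860.465ms (4)
2. 1860.465ms @ 4 + 930.233ms (2)

note 2 onset = 4b = 1860.465ms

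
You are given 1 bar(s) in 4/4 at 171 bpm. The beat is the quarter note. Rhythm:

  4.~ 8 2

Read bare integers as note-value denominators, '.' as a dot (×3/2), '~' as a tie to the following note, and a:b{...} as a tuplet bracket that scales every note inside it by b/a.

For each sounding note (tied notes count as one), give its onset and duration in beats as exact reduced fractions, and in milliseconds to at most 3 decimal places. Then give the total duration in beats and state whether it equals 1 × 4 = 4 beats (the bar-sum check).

1) 0.0ms=0b +701.754ms=2b
2) 701.754ms=2b +701.754ms=2b
Σ=4b of 4 (171bpm 4/4) — PASS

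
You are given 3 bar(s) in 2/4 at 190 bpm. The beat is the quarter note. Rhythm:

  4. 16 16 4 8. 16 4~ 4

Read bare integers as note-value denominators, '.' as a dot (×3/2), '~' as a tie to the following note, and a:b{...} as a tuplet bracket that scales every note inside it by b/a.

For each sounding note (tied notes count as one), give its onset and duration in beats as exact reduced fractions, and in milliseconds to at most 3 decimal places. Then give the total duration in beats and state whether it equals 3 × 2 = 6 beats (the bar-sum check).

1) 0.0ms=0b +473.684ms=3/2b
2) 473.684ms=3/2b +78.947ms=1/4b
3) 552.632ms=7/4b +78.947ms=1/4b
4) 631.579ms=2b +315.789ms=1b
5) 947.368ms=3b +236.842ms=3/4b
6) 1184.211ms=15/4b +78.947ms=1/4b
7) 1263.158ms=4b +631.579ms=2b
Σ=6b of 6 (190bpm 2/4) — PASS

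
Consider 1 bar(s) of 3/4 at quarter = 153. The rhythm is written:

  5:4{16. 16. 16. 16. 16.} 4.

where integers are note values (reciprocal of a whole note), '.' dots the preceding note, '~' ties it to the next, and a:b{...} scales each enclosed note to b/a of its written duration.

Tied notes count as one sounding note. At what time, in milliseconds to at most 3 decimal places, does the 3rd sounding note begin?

note 3 onset = 3/5b = 235.294ms

1. 0.0ms @ 0 + 117.647ms (3/10)
2. 117.647ms @ 3/10 + 117.647ms (3/10)
3. 235.294ms @ 3/5 + 117.647ms (3/10)
4. 352.941ms @ 9/10 + 117.647ms (3/10)
5. 470.588ms @ 6/5 + 117.647ms (3/10)
6. 588.235ms @ 3/2 + 588.235ms (3/2)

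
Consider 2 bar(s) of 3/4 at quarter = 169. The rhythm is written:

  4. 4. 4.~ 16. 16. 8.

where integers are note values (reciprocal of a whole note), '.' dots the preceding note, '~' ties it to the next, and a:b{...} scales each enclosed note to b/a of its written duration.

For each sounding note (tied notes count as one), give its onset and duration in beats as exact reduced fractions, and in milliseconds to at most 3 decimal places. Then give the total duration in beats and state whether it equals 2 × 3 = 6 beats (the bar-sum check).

1) 0.0ms=0b +532.544ms=3/2b
2) 532.544ms=3/2b +532.544ms=3/2b
3) 1065.089ms=3b +665.68ms=15/8b
4) 1730.769ms=39/8b +133.136ms=3/8b
5) 1863.905ms=21/4b +266.272ms=3/4b
Σ=6b of 6 (169bpm 3/4) — PASS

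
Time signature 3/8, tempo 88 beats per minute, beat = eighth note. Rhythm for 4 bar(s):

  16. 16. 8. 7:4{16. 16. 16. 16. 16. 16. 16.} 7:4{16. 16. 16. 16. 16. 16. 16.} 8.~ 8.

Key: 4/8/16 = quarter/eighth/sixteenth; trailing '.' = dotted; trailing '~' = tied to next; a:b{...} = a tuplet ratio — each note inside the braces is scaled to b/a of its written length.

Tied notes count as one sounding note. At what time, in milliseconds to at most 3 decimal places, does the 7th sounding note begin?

note 7 onset = 30/7b = 2922.078ms

1. 0.0ms @ 0 + 511.364ms (3/4)
2. 511.364ms @ 3/4 + 511.364ms (3/4)
3. 1022.727ms @ 3/2 + 1022.727ms (3/2)
4. 2045.455ms @ 3 + 292.208ms (3/7)
5. 2337.662ms @ 24/7 + 292.208ms (3/7)
6. 2629.87ms @ 27/7 + 292.208ms (3/7)
7. 2922.078ms @ 30/7 + 292.208ms (3/7)
8. 3214.286ms @ 33/7 + 292.208ms (3/7)
9. 3506.494ms @ 36/7 + 292.208ms (3/7)
10. 3798.701ms @ 39/7 + 292.208ms (3/7)
11. 4090.909ms @ 6 + 292.208ms (3/7)
12. 4383.117ms @ 45/7 + 292.208ms (3/7)
13. 4675.325ms @ 48/7 + 292.208ms (3/7)
14. 4967.532ms @ 51/7 + 292.208ms (3/7)
15. 5259.74ms @ 54/7 + 292.208ms (3/7)
16. 5551.948ms @ 57/7 + 292.208ms (3/7)
17. 5844.156ms @ 60/7 + 292.208ms (3/7)
18. 6136.364ms @ 9 + 2045.455ms (3)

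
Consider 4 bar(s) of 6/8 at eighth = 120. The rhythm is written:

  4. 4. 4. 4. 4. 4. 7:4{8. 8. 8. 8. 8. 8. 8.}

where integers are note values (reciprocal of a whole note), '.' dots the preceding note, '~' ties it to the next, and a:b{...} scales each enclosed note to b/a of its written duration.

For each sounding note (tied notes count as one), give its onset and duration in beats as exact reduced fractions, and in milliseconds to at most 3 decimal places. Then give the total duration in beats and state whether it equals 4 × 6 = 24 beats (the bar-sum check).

1) 0.0ms=0b +1500.0ms=3b
2) 1500.0ms=3b +1500.0ms=3b
3) 3000.0ms=6b +1500.0ms=3b
4) 4500.0ms=9b +1500.0ms=3b
5) 6000.0ms=12b +1500.0ms=3b
6) 7500.0ms=15b +1500.0ms=3b
7) 9000.0ms=18b +428.571ms=6/7b
8) 9428.571ms=132/7b +428.571ms=6/7b
9) 9857.143ms=138/7b +428.571ms=6/7b
10) 10285.714ms=144/7b +428.571ms=6/7b
11) 10714.286ms=150/7b +428.571ms=6/7b
12) 11142.857ms=156/7b +428.571ms=6/7b
13) 11571.429ms=162/7b +428.571ms=6/7b
Σ=24b of 24 (120bpm 6/8) — PASS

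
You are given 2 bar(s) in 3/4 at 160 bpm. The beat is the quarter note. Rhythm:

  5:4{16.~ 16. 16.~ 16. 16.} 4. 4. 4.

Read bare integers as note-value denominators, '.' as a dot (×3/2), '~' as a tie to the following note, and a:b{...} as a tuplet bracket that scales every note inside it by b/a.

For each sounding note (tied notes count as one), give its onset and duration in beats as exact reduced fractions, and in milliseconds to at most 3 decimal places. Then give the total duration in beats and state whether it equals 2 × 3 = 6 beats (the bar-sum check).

1) 0.0ms=0b +225.0ms=3/5b
2) 225.0ms=3/5b +225.0ms=3/5b
3) 450.0ms=6/5b +112.5ms=3/10b
4) 562.5ms=3/2b +562.5ms=3/2b
5) 1125.0ms=3b +562.5ms=3/2b
6) 1687.5ms=9/2b +562.5ms=3/2b
Σ=6b of 6 (160bpm 3/4) — PASS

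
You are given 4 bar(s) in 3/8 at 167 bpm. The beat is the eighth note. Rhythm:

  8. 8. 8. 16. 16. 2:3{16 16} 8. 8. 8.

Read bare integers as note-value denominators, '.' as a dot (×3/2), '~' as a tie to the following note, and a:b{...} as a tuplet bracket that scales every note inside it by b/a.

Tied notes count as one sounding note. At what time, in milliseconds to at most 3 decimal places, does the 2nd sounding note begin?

1. 0.0ms @ 0 + 538.922ms (3/2)
2. 538.922ms @ 3/2 + 538.922ms (3/2)
3. 1077.844ms @ 3 + 538.922ms (3/2)
4. 1616.766ms @ 9/2 + 269.461ms (3/4)
5. 1886.228ms @ 21/4 + 269.461ms (3/4)
6. 2155.689ms @ 6 + 269.461ms (3/4)
7. 2425.15ms @ 27/4 + 269.461ms (3/4)
8. 2694.611ms @ 15/2 + 538.922ms (3/2)
9. 3233.533ms @ 9 + 538.922ms (3/2)
10. 3772.455ms @ 21/2 + 538.922ms (3/2)

note 2 onset = 3/2b = 538.922ms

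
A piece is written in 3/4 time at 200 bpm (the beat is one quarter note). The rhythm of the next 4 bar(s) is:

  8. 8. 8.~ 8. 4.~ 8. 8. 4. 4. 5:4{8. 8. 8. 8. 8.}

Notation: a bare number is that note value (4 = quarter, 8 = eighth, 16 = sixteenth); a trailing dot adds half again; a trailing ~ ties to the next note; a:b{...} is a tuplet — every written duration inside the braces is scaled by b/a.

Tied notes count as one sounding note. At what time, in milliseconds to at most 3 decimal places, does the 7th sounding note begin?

1. 0.0ms @ 0 + 225.0ms (3/4)
2. 225.0ms @ 3/4 + 225.0ms (3/4)
3. 450.0ms @ 3/2 + 450.0ms (3/2)
4. 900.0ms @ 3 + 675.0ms (9/4)
5. 1575.0ms @ 21/4 + 225.0ms (3/4)
6. 1800.0ms @ 6 + 450.0ms (3/2)
7. 2250.0ms @ 15/2 + 450.0ms (3/2)
8. 2700.0ms @ 9 + 180.0ms (3/5)
9. 2880.0ms @ 48/5 + 180.0ms (3/5)
10. 3060.0ms @ 51/5 + 180.0ms (3/5)
11. 3240.0ms @ 54/5 + 180.0ms (3/5)
12. 3420.0ms @ 57/5 + 180.0ms (3/5)

note 7 onset = 15/2b = 2250.0ms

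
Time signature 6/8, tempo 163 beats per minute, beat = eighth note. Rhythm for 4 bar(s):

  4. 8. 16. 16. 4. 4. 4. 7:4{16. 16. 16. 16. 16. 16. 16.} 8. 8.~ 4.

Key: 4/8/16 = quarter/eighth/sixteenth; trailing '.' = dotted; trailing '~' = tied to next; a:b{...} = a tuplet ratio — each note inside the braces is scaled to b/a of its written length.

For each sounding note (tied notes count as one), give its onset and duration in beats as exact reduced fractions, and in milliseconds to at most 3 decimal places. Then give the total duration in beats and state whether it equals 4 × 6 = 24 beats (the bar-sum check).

1) 0.0ms=0b +1104.294ms=3b
2) 1104.294ms=3b +552.147ms=3/2b
3) 1656.442ms=9/2b +276.074ms=3/4b
4) 1932.515ms=21/4b +276.074ms=3/4b
5) 2208.589ms=6b +1104.294ms=3b
6) 3312.883ms=9b +1104.294ms=3b
7) 4417.178ms=12b +1104.294ms=3b
8) 5521.472ms=15b +157.756ms=3/7b
9) 5679.229ms=108/7b +157.756ms=3/7b
10) 5836.985ms=111/7b +157.756ms=3/7b
11) 5994.741ms=114/7b +157.756ms=3/7b
12) 6152.498ms=117/7b +157.756ms=3/7b
13) 6310.254ms=120/7b +157.756ms=3/7b
14) 6468.011ms=123/7b +157.756ms=3/7b
15) 6625.767ms=18b +552.147ms=3/2b
16) 7177.914ms=39/2b +1656.442ms=9/2b
Σ=24b of 24 (163bpm 6/8) — PASS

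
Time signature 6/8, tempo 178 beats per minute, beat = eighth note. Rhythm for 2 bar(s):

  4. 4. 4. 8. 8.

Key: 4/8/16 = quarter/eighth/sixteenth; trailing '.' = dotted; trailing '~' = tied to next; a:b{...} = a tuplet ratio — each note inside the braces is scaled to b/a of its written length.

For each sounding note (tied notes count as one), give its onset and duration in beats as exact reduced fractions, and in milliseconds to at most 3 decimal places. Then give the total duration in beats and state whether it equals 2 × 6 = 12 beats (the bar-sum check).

1) 0.0ms=0b +1011.236ms=3b
2) 1011.236ms=3b +1011.236ms=3b
3) 2022.472ms=6b +1011.236ms=3b
4) 3033.708ms=9b +505.618ms=3/2b
5) 3539.326ms=21/2b +505.618ms=3/2b
Σ=12b of 12 (178bpm 6/8) — PASS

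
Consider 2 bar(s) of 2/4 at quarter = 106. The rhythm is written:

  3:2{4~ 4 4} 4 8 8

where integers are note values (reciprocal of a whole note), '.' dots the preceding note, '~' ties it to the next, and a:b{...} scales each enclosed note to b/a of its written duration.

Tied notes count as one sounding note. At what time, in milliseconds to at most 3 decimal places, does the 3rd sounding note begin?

1. 0.0ms @ 0 + 754.717ms (4/3)
2. 754.717ms @ 4/3 + 377.358ms (2/3)
3. 1132.075ms @ 2 + 566.038ms (1)
4. 1698.113ms @ 3 + 283.019ms (1/2)
5. 1981.132ms @ 7/2 + 283.019ms (1/2)

note 3 onset = 2b = 1132.075ms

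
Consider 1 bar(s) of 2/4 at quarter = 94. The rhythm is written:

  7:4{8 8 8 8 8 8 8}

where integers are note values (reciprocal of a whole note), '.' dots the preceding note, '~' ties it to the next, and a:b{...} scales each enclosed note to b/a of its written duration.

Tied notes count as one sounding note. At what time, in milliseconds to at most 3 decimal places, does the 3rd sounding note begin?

1. 0.0ms @ 0 + 182.371ms (2/7)
2. 182.371ms @ 2/7 + 182.371ms (2/7)
3. 364.742ms @ 4/7 + 182.371ms (2/7)
4. 547.112ms @ 6/7 + 182.371ms (2/7)
5. 729.483ms @ 8/7 + 182.371ms (2/7)
6. 911.854ms @ 10/7 + 182.371ms (2/7)
7. 1094.225ms @ 12/7 + 182.371ms (2/7)

note 3 onset = 4/7b = 364.742ms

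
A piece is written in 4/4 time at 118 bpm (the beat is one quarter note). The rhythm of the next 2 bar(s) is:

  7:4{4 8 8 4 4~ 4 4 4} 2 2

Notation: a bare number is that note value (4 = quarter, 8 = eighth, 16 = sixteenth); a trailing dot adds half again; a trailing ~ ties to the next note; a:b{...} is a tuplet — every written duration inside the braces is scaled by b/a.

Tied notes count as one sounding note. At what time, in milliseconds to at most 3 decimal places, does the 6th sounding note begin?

note 6 onset = 20/7b = 1452.785ms

1. 0.0ms @ 0 + 290.557ms (4/7)
2. 290.557ms @ 4/7 + 145.278ms (2/7)
3. 435.835ms @ 6/7 + 145.278ms (2/7)
4. 581.114ms @ 8/7 + 290.557ms (4/7)
5. 871.671ms @ 12/7 + 581.114ms (8/7)
6. 1452.785ms @ 20/7 + 290.557ms (4/7)
7. 1743.341ms @ 24/7 + 290.557ms (4/7)
8. 2033.898ms @ 4 + 1016.949ms (2)
9. 3050.847ms @ 6 + 1016.949ms (2)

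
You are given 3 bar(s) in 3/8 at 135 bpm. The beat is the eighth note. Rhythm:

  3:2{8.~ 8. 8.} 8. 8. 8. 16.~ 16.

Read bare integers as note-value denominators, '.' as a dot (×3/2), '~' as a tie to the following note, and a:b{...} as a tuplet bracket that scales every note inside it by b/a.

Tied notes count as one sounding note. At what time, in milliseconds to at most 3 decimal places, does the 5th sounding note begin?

note 5 onset = 6b = 2666.667ms

1. 0.0ms @ 0 + 888.889ms (2)
2. 888.889ms @ 2 + 444.444ms (1)
3. 1333.333ms @ 3 + 666.667ms (3/2)
4. 2000.0ms @ 9/2 + 666.667ms (3/2)
5. 2666.667ms @ 6 + 666.667ms (3/2)
6. 3333.333ms @ 15/2 + 666.667ms (3/2)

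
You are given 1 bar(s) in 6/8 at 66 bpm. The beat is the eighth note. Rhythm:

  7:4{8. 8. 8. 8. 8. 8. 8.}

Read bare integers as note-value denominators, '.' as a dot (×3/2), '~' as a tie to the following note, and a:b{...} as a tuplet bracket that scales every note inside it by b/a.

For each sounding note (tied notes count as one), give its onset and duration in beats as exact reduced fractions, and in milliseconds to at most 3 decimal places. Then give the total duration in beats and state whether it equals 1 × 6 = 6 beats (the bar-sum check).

1) 0.0ms=0b +779.221ms=6/7b
2) 779.221ms=6/7b +779.221ms=6/7b
3) 1558.442ms=12/7b +779.221ms=6/7b
4) 2337.662ms=18/7b +779.221ms=6/7b
5) 3116.883ms=24/7b +779.221ms=6/7b
6) 3896.104ms=30/7b +779.221ms=6/7b
7) 4675.325ms=36/7b +779.221ms=6/7b
Σ=6b of 6 (66bpm 6/8) — PASS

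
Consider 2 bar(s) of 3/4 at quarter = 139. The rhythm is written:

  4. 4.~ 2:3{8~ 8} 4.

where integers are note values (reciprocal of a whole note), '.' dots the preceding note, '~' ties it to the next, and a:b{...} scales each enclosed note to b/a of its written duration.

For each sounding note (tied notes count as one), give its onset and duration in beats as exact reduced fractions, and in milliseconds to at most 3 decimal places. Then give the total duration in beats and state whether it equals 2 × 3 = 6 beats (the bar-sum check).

1) 0.0ms=0b +647.482ms=3/2b
2) 647.482ms=3/2b +1294.964ms=3b
3) 1942.446ms=9/2b +647.482ms=3/2b
Σ=6b of 6 (139bpm 3/4) — PASS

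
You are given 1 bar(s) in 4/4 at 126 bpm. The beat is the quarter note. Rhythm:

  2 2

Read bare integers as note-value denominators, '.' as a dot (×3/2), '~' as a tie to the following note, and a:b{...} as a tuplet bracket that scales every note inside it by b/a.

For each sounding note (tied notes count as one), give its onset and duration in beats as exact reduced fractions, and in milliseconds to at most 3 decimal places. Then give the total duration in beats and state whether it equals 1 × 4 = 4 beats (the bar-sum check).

1) 0.0ms=0b +952.381ms=2b
2) 952.381ms=2b +952.381ms=2b
Σ=4b of 4 (126bpm 4/4) — PASS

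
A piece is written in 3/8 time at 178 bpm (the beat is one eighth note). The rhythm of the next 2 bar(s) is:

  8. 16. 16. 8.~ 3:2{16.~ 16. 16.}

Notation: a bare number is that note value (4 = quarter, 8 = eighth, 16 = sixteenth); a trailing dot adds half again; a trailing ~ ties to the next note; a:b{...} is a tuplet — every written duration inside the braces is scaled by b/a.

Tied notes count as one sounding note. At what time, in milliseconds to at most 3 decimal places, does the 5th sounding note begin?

1. 0.0ms @ 0 + 505.618ms (3/2)
2. 505.618ms @ 3/2 + 252.809ms (3/4)
3. 758.427ms @ 9/4 + 252.809ms (3/4)
4. 1011.236ms @ 3 + 842.697ms (5/2)
5. 1853.933ms @ 11/2 + 168.539ms (1/2)

note 5 onset = 11/2b = 1853.933ms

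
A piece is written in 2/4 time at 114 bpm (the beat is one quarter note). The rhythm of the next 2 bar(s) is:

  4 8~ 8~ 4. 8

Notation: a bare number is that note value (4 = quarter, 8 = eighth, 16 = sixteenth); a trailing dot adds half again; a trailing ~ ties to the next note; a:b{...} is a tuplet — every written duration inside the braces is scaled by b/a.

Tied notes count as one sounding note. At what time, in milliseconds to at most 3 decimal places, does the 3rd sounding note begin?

note 3 onset = 7/2b = 1842.105ms

1. 0.0ms @ 0 + 526.316ms (1)
2. 526.316ms @ 1 + 1315.789ms (5/2)
3. 1842.105ms @ 7/2 + 263.158ms (1/2)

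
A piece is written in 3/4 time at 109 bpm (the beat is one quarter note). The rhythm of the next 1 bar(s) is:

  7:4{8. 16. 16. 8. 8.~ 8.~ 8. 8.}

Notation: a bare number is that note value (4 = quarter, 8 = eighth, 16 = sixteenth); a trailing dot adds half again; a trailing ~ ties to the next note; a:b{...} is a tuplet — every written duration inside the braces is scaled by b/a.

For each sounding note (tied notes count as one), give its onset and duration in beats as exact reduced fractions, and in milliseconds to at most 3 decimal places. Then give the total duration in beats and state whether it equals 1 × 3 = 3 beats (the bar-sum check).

1) 0.0ms=0b +235.911ms=3/7b
2) 235.911ms=3/7b +117.955ms=3/14b
3) 353.866ms=9/14b +117.955ms=3/14b
4) 471.822ms=6/7b +235.911ms=3/7b
5) 707.733ms=9/7b +707.733ms=9/7b
6) 1415.465ms=18/7b +235.911ms=3/7b
Σ=3b of 3 (109bpm 3/4) — PASS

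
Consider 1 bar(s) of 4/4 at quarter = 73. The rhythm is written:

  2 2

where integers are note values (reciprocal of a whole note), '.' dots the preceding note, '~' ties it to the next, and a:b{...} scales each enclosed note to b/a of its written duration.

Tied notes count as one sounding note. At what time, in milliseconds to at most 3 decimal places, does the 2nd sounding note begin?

note 2 onset = 2b = 1643.836ms

1. 0.0ms @ 0 + 1643.836ms (2)
2. 1643.836ms @ 2 + 1643.836ms (2)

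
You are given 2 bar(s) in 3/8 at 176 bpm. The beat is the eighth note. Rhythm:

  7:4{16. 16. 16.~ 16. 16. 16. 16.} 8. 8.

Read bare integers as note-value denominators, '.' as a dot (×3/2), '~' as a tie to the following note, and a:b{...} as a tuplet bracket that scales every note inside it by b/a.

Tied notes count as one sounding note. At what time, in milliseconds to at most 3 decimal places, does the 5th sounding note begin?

note 5 onset = 15/7b = 730.519ms

1. 0.0ms @ 0 + 146.104ms (3/7)
2. 146.104ms @ 3/7 + 146.104ms (3/7)
3. 292.208ms @ 6/7 + 292.208ms (6/7)
4. 584.416ms @ 12/7 + 146.104ms (3/7)
5. 730.519ms @ 15/7 + 146.104ms (3/7)
6. 876.623ms @ 18/7 + 146.104ms (3/7)
7. 1022.727ms @ 3 + 511.364ms (3/2)
8. 1534.091ms @ 9/2 + 511.364ms (3/2)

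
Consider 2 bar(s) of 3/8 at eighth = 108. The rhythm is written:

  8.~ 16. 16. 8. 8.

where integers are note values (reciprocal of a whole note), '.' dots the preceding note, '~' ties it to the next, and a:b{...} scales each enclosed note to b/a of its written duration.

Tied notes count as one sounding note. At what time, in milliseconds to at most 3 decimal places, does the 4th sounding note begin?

note 4 onset = 9/2b = 2500.0ms

1. 0.0ms @ 0 + 1250.0ms (9/4)
2. 1250.0ms @ 9/4 + 416.667ms (3/4)
3. 1666.667ms @ 3 + 833.333ms (3/2)
4. 2500.0ms @ 9/2 + 833.333ms (3/2)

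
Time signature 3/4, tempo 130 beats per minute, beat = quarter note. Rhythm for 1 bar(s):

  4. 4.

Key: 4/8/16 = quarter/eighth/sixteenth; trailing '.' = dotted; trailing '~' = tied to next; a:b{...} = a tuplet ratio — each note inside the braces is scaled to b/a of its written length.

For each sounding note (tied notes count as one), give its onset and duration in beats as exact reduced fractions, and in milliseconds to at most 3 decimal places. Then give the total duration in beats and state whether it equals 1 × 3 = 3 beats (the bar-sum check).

1) 0.0ms=0b +692.308ms=3/2b
2) 692.308ms=3/2b +692.308ms=3/2b
Σ=3b of 3 (130bpm 3/4) — PASS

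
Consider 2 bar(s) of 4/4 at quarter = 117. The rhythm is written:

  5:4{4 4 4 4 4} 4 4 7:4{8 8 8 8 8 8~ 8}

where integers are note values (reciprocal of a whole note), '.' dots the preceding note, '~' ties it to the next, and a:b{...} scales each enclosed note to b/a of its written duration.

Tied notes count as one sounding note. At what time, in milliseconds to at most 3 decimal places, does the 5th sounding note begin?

note 5 onset = 16/5b = 1641.026ms

1. 0.0ms @ 0 + 410.256ms (4/5)
2. 410.256ms @ 4/5 + 410.256ms (4/5)
3. 820.513ms @ 8/5 + 410.256ms (4/5)
4. 1230.769ms @ 12/5 + 410.256ms (4/5)
5. 1641.026ms @ 16/5 + 410.256ms (4/5)
6. 2051.282ms @ 4 + 512.821ms (1)
7. 2564.103ms @ 5 + 512.821ms (1)
8. 3076.923ms @ 6 + 146.52ms (2/7)
9. 3223.443ms @ 44/7 + 146.52ms (2/7)
10. 3369.963ms @ 46/7 + 146.52ms (2/7)
11. 3516.484ms @ 48/7 + 146.52ms (2/7)
12. 3663.004ms @ 50/7 + 146.52ms (2/7)
13. 3809.524ms @ 52/7 + 293.04ms (4/7)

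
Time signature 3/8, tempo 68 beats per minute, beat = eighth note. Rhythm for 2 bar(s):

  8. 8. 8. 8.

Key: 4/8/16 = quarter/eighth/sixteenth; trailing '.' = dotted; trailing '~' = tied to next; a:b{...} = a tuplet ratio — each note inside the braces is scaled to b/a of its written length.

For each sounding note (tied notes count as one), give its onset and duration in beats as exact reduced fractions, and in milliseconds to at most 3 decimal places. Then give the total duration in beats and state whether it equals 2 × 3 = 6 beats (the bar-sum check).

1) 0.0ms=0b +1323.529ms=3/2b
2) 1323.529ms=3/2b +1323.529ms=3/2b
3) 2647.059ms=3b +1323.529ms=3/2b
4) 3970.588ms=9/2b +1323.529ms=3/2b
Σ=6b of 6 (68bpm 3/8) — PASS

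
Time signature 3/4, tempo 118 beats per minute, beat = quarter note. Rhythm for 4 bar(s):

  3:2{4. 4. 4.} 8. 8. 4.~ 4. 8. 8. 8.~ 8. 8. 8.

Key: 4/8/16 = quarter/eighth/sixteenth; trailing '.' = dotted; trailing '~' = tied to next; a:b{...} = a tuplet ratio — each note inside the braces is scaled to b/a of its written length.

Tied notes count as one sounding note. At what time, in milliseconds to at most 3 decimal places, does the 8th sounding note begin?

note 8 onset = 33/4b = 4194.915ms

1. 0.0ms @ 0 + 508.475ms (1)
2. 508.475ms @ 1 + 508.475ms (1)
3. 1016.949ms @ 2 + 508.475ms (1)
4. 1525.424ms @ 3 + 381.356ms (3/4)
5. 1906.78ms @ 15/4 + 381.356ms (3/4)
6. 2288.136ms @ 9/2 + 1525.424ms (3)
7. 3813.559ms @ 15/2 + 381.356ms (3/4)
8. 4194.915ms @ 33/4 + 381.356ms (3/4)
9. 4576.271ms @ 9 + 762.712ms (3/2)
10. 5338.983ms @ 21/2 + 381.356ms (3/4)
11. 5720.339ms @ 45/4 + 381.356ms (3/4)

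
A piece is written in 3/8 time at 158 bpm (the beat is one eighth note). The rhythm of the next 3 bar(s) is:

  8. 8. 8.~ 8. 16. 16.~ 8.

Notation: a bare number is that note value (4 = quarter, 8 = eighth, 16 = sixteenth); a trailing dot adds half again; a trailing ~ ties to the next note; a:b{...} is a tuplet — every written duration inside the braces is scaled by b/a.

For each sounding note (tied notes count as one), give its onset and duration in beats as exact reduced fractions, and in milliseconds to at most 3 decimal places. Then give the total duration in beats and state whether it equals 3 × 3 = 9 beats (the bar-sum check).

1) 0.0ms=0b +569.62ms=3/2b
2) 569.62ms=3/2b +569.62ms=3/2b
3) 1139.241ms=3b +1139.241ms=3b
4) 2278.481ms=6b +284.81ms=3/4b
5) 2563.291ms=27/4b +854.43ms=9/4b
Σ=9b of 9 (158bpm 3/8) — PASS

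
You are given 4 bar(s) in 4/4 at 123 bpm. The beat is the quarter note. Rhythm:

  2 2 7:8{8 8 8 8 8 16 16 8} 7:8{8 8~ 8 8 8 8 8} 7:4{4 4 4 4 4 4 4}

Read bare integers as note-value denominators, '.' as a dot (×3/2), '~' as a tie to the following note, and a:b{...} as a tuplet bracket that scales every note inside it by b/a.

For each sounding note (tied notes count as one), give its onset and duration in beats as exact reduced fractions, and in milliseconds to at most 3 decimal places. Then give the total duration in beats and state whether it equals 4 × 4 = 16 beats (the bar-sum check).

1) 0.0ms=0b +975.61ms=2b
2) 975.61ms=2b +975.61ms=2b
3) 1951.22ms=4b +278.746ms=4/7b
4) 2229.965ms=32/7b +278.746ms=4/7b
5) 2508.711ms=36/7b +278.746ms=4/7b
6) 2787.456ms=40/7b +278.746ms=4/7b
7) 3066.202ms=44/7b +278.746ms=4/7b
8) 3344.948ms=48/7b +139.373ms=2/7b
9) 3484.321ms=50/7b +139.373ms=2/7b
10) 3623.693ms=52/7b +278.746ms=4/7b
11) 3902.439ms=8b +278.746ms=4/7b
12) 4181.185ms=60/7b +557.491ms=8/7b
13) 4738.676ms=68/7b +278.746ms=4/7b
14) 5017.422ms=72/7b +278.746ms=4/7b
15) 5296.167ms=76/7b +278.746ms=4/7b
16) 5574.913ms=80/7b +278.746ms=4/7b
17) 5853.659ms=12b +278.746ms=4/7b
18) 6132.404ms=88/7b +278.746ms=4/7b
19) 6411.15ms=92/7b +278.746ms=4/7b
20) 6689.895ms=96/7b +278.746ms=4/7b
21) 6968.641ms=100/7b +278.746ms=4/7b
22) 7247.387ms=104/7b +278.746ms=4/7b
23) 7526.132ms=108/7b +278.746ms=4/7b
Σ=16b of 16 (123bpm 4/4) — PASS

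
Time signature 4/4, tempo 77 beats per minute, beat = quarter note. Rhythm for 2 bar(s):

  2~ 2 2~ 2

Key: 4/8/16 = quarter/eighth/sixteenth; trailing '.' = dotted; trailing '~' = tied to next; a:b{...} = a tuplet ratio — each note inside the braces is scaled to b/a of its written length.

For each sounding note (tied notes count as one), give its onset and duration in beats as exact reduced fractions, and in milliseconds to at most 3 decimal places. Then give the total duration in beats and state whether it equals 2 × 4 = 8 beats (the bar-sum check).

1) 0.0ms=0b +3116.883ms=4b
2) 3116.883ms=4b +3116.883ms=4b
Σ=8b of 8 (77bpm 4/4) — PASS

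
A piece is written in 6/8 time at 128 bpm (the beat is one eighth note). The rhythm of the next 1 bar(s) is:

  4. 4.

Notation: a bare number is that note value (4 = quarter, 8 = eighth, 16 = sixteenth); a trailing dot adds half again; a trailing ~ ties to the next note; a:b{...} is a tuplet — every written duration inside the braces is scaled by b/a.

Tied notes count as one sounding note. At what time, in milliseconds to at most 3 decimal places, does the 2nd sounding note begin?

1. 0.0ms @ 0 + 1406.25ms (3)
2. 1406.25ms @ 3 + 1406.25ms (3)

note 2 onset = 3b = 1406.25ms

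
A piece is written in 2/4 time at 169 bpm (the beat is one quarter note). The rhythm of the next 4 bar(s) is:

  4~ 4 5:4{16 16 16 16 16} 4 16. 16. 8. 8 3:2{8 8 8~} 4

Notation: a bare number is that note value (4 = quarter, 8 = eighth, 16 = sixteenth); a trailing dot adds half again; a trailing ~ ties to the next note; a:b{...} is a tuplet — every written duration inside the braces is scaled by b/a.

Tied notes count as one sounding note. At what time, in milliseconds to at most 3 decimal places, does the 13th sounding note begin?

1. 0.0ms @ 0 + 710.059ms (2)
2. 710.059ms @ 2 + 71.006ms (1/5)
3. 781.065ms @ 11/5 + 71.006ms (1/5)
4. 852.071ms @ 12/5 + 71.006ms (1/5)
5. 923.077ms @ 13/5 + 71.006ms (1/5)
6. 994.083ms @ 14/5 + 71.006ms (1/5)
7. 1065.089ms @ 3 + 355.03ms (1)
8. 1420.118ms @ 4 + 133.136ms (3/8)
9. 1553.254ms @ 35/8 + 133.136ms (3/8)
10. 1686.391ms @ 19/4 + 266.272ms (3/4)
11. 1952.663ms @ 11/2 + 177.515ms (1/2)
12. 2130.178ms @ 6 + 118.343ms (1/3)
13. 2248.521ms @ 19/3 + 118.343ms (1/3)
14. 2366.864ms @ 20/3 + 473.373ms (4/3)

note 13 onset = 19/3b = 2248.521ms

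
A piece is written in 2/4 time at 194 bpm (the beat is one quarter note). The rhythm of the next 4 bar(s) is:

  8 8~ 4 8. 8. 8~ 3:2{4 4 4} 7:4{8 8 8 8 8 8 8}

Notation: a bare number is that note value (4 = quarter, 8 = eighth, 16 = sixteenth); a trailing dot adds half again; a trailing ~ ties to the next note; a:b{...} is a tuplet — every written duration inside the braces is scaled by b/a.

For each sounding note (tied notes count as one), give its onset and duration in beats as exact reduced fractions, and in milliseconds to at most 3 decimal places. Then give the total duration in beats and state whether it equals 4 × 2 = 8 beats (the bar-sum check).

1) 0.0ms=0b +154.639ms=1/2b
2) 154.639ms=1/2b +463.918ms=3/2b
3) 618.557ms=2b +231.959ms=3/4b
4) 850.515ms=11/4b +231.959ms=3/4b
5) 1082.474ms=7/2b +360.825ms=7/6b
6) 1443.299ms=14/3b +206.186ms=2/3b
7) 1649.485ms=16/3b +206.186ms=2/3b
8) 1855.67ms=6b +88.365ms=2/7b
9) 1944.035ms=44/7b +88.365ms=2/7b
10) 2032.401ms=46/7b +88.365ms=2/7b
11) 2120.766ms=48/7b +88.365ms=2/7b
12) 2209.131ms=50/7b +88.365ms=2/7b
13) 2297.496ms=52/7b +88.365ms=2/7b
14) 2385.862ms=54/7b +88.365ms=2/7b
Σ=8b of 8 (194bpm 2/4) — PASS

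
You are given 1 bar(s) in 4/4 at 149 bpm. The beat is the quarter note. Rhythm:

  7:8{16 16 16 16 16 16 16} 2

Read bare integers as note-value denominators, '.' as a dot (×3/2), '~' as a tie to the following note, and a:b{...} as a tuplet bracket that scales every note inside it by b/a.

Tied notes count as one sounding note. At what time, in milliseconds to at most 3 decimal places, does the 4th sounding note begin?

note 4 onset = 6/7b = 345.158ms

1. 0.0ms @ 0 + 115.053ms (2/7)
2. 115.053ms @ 2/7 + 115.053ms (2/7)
3. 230.105ms @ 4/7 + 115.053ms (2/7)
4. 345.158ms @ 6/7 + 115.053ms (2/7)
5. 460.211ms @ 8/7 + 115.053ms (2/7)
6. 575.264ms @ 10/7 + 115.053ms (2/7)
7. 690.316ms @ 12/7 + 115.053ms (2/7)
8. 805.369ms @ 2 + 805.369ms (2)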